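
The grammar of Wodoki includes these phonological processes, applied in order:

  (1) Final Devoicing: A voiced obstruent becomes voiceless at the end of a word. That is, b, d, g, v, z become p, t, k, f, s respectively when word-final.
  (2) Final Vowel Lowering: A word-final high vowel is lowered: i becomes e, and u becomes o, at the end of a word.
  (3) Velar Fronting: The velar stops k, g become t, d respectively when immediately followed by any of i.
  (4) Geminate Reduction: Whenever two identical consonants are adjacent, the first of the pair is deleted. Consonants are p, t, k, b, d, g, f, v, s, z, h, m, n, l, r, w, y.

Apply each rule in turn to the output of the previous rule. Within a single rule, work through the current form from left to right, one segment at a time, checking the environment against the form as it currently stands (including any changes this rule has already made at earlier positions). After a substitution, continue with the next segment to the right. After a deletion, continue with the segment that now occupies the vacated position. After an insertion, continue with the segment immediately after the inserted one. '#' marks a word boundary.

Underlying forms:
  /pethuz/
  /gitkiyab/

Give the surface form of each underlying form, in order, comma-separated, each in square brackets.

[pethus], [ditiyap]

/pethuz/:
  (1) Final Devoicing: [pethuz] → [pethus]
  (2) Final Vowel Lowering: no change — [pethus]
  (3) Velar Fronting: no change — [pethus]
  (4) Geminate Reduction: no change — [pethus]
/gitkiyab/:
  (1) Final Devoicing: [gitkiyab] → [gitkiyap]
  (2) Final Vowel Lowering: no change — [gitkiyap]
  (3) Velar Fronting: [gitkiyap] → [dittiyap]
  (4) Geminate Reduction: [dittiyap] → [ditiyap]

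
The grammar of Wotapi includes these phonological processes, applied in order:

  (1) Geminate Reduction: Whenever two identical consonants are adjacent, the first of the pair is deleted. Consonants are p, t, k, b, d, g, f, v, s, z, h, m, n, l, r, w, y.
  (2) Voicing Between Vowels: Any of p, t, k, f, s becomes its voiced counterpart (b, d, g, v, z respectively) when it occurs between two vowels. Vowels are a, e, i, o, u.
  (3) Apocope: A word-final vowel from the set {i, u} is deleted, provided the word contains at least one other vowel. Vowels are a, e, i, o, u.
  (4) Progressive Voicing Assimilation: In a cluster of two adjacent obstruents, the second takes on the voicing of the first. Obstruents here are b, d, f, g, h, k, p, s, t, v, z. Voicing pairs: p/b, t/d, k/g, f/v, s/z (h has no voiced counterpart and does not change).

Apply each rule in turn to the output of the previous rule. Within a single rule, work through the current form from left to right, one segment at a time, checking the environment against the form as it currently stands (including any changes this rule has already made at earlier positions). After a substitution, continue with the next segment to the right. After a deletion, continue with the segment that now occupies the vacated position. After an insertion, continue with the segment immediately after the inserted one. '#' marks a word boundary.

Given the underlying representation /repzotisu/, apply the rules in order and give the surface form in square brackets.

(1) Geminate Reduction: no change — [repzotisu]
(2) Voicing Between Vowels: [repzotisu] → [repzodizu]
(3) Apocope: [repzodizu] → [repzodiz]
(4) Progressive Voicing Assimilation: [repzodiz] → [repsodiz]

[repsodiz]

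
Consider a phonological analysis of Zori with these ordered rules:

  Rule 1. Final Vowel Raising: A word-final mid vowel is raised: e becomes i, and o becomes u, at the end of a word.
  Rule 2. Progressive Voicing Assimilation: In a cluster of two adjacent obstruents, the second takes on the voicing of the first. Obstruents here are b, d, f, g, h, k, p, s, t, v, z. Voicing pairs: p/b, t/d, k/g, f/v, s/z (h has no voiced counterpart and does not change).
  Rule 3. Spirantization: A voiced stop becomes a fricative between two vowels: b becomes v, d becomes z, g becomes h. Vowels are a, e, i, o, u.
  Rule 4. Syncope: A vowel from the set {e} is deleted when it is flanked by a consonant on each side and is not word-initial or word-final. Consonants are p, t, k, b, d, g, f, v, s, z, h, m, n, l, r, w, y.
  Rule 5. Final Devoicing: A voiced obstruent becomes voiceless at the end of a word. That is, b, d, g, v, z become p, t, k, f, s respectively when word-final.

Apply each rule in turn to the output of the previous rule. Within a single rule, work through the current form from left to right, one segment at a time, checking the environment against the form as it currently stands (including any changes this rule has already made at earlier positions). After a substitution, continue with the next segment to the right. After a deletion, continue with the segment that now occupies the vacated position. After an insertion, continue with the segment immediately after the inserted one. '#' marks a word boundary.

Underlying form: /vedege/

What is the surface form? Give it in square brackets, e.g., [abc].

[vzhi]

Rule 1 Final Vowel Raising: [vedege] → [vedegi]
Rule 2 Progressive Voicing Assimilation: no change — [vedegi]
Rule 3 Spirantization: [vedegi] → [vezehi]
Rule 4 Syncope: [vezehi] → [vzhi]
Rule 5 Final Devoicing: no change — [vzhi]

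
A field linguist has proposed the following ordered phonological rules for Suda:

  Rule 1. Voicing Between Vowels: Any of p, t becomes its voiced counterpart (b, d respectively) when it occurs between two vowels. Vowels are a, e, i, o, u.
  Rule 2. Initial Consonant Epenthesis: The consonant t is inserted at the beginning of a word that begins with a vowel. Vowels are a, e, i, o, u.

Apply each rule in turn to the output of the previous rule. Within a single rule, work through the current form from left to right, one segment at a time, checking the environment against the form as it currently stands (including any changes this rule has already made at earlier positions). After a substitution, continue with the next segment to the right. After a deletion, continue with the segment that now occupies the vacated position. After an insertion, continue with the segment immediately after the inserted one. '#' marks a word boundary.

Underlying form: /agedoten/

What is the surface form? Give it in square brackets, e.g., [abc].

Rule 1 Voicing Between Vowels: [agedoten] → [agedoden]
Rule 2 Initial Consonant Epenthesis: [agedoden] → [tagedoden]

[tagedoden]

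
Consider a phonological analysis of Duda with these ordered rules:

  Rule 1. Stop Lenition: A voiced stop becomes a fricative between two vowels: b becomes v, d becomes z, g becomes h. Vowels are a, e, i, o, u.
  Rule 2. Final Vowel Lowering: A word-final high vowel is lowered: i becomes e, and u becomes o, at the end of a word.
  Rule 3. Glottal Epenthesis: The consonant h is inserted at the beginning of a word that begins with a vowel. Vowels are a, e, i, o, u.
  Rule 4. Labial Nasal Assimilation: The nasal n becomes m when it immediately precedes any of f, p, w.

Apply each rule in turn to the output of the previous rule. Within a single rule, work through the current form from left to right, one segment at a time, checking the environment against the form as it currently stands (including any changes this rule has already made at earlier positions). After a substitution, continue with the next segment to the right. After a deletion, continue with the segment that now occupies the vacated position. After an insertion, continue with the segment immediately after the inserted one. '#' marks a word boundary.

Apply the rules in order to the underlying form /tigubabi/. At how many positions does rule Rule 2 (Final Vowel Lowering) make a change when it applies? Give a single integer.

Rule 1 Stop Lenition: [tigubabi] → [tihuvavi]
Rule 2 Final Vowel Lowering: [tihuvavi] → [tihuvave]
Rule 3 Glottal Epenthesis: no change — [tihuvave]
Rule 4 Labial Nasal Assimilation: no change — [tihuvave]
Rule Rule 2 changed 1 position(s).

1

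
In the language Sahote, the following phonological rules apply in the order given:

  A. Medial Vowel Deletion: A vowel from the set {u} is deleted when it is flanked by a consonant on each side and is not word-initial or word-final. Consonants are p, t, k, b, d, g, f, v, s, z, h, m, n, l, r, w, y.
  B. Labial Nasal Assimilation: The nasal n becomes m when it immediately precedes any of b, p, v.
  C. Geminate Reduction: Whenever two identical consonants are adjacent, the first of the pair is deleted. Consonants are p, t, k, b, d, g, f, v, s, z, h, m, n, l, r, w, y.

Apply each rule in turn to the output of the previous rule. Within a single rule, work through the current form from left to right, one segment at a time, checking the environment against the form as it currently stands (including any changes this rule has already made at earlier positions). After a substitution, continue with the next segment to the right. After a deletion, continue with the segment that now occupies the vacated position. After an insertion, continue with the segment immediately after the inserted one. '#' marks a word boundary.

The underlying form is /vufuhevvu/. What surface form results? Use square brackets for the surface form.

[vfhevu]

A Medial Vowel Deletion: [vufuhevvu] → [vfhevvu]
B Labial Nasal Assimilation: no change — [vfhevvu]
C Geminate Reduction: [vfhevvu] → [vfhevu]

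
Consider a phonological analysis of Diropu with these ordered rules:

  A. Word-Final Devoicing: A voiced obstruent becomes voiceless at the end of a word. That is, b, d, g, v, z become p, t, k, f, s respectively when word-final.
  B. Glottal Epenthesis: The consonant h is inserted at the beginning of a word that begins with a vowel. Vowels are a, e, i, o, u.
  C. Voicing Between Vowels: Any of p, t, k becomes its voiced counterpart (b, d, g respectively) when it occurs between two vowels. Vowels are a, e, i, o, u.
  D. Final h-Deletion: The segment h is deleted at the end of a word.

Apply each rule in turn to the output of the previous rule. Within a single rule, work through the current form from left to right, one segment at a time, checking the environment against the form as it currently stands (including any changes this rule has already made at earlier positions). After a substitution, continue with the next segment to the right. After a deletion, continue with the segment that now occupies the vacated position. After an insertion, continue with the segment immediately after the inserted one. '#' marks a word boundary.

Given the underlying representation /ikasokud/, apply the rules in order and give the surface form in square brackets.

A Word-Final Devoicing: [ikasokud] → [ikasokut]
B Glottal Epenthesis: [ikasokut] → [hikasokut]
C Voicing Between Vowels: [hikasokut] → [higasogut]
D Final h-Deletion: no change — [higasogut]

[higasogut]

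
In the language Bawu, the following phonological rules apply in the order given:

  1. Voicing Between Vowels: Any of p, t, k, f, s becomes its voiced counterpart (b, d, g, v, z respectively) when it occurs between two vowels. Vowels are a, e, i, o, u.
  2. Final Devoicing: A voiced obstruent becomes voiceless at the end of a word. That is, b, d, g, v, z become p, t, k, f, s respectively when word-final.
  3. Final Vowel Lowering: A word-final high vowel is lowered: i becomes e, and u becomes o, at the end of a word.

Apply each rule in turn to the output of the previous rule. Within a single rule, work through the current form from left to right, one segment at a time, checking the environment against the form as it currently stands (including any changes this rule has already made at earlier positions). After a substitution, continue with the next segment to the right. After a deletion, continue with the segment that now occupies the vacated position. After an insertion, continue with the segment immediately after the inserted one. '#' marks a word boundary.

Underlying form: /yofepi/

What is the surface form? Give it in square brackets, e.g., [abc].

[yovebe]

1 Voicing Between Vowels: [yofepi] → [yovebi]
2 Final Devoicing: no change — [yovebi]
3 Final Vowel Lowering: [yovebi] → [yovebe]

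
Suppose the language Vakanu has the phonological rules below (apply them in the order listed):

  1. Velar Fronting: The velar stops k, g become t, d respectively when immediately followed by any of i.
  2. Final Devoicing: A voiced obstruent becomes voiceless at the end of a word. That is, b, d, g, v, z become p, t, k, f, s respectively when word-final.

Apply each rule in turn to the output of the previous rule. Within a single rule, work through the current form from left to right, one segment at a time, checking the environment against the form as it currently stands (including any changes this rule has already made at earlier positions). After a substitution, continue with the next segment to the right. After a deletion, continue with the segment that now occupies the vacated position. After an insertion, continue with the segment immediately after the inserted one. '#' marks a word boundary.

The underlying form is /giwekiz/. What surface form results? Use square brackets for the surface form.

[diwetis]

1 Velar Fronting: [giwekiz] → [diwetiz]
2 Final Devoicing: [diwetiz] → [diwetis]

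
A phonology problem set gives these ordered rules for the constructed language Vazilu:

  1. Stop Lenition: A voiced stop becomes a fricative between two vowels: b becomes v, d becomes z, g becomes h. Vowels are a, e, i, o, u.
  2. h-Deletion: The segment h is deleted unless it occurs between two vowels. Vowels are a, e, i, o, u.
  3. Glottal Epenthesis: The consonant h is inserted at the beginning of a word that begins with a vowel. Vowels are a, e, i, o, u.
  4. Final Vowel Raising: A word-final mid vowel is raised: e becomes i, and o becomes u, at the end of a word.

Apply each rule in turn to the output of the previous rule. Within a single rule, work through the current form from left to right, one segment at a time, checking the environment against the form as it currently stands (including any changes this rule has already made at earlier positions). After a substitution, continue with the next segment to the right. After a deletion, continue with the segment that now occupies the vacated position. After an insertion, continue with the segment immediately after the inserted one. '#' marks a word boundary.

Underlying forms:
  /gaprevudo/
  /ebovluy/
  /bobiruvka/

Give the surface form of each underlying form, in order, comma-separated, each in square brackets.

/gaprevudo/:
  1 Stop Lenition: [gaprevudo] → [gaprevuzo]
  2 h-Deletion: no change — [gaprevuzo]
  3 Glottal Epenthesis: no change — [gaprevuzo]
  4 Final Vowel Raising: [gaprevuzo] → [gaprevuzu]
/ebovluy/:
  1 Stop Lenition: [ebovluy] → [evovluy]
  2 h-Deletion: no change — [evovluy]
  3 Glottal Epenthesis: [evovluy] → [hevovluy]
  4 Final Vowel Raising: no change — [hevovluy]
/bobiruvka/:
  1 Stop Lenition: [bobiruvka] → [boviruvka]
  2 h-Deletion: no change — [boviruvka]
  3 Glottal Epenthesis: no change — [boviruvka]
  4 Final Vowel Raising: no change — [boviruvka]

[gaprevuzu], [hevovluy], [boviruvka]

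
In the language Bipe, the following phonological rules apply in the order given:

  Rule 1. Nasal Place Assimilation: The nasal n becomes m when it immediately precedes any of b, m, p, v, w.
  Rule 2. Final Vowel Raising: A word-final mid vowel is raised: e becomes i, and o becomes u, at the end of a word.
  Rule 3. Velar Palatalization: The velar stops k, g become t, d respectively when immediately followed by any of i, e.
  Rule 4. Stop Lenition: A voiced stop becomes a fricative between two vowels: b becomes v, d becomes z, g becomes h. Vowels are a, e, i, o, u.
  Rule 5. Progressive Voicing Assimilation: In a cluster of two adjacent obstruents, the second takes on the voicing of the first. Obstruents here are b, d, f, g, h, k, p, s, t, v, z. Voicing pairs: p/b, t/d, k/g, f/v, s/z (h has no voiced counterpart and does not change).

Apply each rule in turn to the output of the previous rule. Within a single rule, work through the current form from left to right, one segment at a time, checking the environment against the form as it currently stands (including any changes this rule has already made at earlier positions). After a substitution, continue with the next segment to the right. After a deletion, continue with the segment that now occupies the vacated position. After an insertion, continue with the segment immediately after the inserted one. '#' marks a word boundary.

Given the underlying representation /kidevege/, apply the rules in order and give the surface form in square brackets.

[tizevezi]

Rule 1 Nasal Place Assimilation: no change — [kidevege]
Rule 2 Final Vowel Raising: [kidevege] → [kidevegi]
Rule 3 Velar Palatalization: [kidevegi] → [tidevedi]
Rule 4 Stop Lenition: [tidevedi] → [tizevezi]
Rule 5 Progressive Voicing Assimilation: no change — [tizevezi]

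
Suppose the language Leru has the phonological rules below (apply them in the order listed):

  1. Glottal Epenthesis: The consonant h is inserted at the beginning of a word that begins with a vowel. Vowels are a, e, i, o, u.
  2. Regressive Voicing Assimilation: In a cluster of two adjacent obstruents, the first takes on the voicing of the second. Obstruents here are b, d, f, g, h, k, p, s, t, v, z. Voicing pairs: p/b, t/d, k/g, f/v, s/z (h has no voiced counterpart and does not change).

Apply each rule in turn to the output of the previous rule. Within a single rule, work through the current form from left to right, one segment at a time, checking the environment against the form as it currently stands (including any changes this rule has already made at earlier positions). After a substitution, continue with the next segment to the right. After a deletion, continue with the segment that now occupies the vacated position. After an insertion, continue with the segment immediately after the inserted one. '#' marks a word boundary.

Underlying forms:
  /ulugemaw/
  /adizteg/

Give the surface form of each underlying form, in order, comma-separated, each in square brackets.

/ulugemaw/:
  1 Glottal Epenthesis: [ulugemaw] → [hulugemaw]
  2 Regressive Voicing Assimilation: no change — [hulugemaw]
/adizteg/:
  1 Glottal Epenthesis: [adizteg] → [hadizteg]
  2 Regressive Voicing Assimilation: [hadizteg] → [hadisteg]

[hulugemaw], [hadisteg]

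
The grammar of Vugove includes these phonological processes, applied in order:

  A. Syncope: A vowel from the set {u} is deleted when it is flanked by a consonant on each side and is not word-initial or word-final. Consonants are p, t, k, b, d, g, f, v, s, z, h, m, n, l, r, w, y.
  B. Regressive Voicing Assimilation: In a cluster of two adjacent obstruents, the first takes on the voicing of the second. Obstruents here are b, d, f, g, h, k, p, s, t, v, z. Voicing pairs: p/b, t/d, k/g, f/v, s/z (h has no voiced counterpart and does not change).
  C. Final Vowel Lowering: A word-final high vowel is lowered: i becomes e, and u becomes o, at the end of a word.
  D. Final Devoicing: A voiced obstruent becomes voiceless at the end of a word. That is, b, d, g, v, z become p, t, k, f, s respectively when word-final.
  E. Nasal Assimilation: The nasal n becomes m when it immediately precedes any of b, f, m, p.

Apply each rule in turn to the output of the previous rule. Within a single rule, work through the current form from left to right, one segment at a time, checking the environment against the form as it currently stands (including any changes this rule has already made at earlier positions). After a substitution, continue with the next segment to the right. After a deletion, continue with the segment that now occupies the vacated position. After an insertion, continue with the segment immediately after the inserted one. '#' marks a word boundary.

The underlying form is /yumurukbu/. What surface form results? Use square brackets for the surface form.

[ymrgbo]

A Syncope: [yumurukbu] → [ymrkbu]
B Regressive Voicing Assimilation: [ymrkbu] → [ymrgbu]
C Final Vowel Lowering: [ymrgbu] → [ymrgbo]
D Final Devoicing: no change — [ymrgbo]
E Nasal Assimilation: no change — [ymrgbo]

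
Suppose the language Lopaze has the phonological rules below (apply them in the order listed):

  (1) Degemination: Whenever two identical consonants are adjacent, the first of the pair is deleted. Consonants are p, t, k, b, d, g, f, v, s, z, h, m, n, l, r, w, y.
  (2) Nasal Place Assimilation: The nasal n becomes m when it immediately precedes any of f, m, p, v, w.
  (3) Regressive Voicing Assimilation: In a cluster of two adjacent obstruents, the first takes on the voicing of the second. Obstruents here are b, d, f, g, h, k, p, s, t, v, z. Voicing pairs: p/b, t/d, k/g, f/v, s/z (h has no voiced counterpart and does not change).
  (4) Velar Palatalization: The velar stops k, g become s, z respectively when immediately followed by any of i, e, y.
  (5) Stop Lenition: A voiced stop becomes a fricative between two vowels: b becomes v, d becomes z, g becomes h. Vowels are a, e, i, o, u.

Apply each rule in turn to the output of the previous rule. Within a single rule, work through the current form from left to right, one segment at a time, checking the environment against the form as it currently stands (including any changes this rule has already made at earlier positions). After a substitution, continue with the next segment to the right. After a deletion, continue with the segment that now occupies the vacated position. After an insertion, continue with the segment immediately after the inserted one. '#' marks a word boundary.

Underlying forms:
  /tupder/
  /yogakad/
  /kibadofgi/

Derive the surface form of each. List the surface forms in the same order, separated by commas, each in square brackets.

/tupder/:
  (1) Degemination: no change — [tupder]
  (2) Nasal Place Assimilation: no change — [tupder]
  (3) Regressive Voicing Assimilation: [tupder] → [tubder]
  (4) Velar Palatalization: no change — [tubder]
  (5) Stop Lenition: no change — [tubder]
/yogakad/:
  (1) Degemination: no change — [yogakad]
  (2) Nasal Place Assimilation: no change — [yogakad]
  (3) Regressive Voicing Assimilation: no change — [yogakad]
  (4) Velar Palatalization: no change — [yogakad]
  (5) Stop Lenition: [yogakad] → [yohakad]
/kibadofgi/:
  (1) Degemination: no change — [kibadofgi]
  (2) Nasal Place Assimilation: no change — [kibadofgi]
  (3) Regressive Voicing Assimilation: [kibadofgi] → [kibadovgi]
  (4) Velar Palatalization: [kibadovgi] → [sibadovzi]
  (5) Stop Lenition: [sibadovzi] → [sivazovzi]

[tubder], [yohakad], [sivazovzi]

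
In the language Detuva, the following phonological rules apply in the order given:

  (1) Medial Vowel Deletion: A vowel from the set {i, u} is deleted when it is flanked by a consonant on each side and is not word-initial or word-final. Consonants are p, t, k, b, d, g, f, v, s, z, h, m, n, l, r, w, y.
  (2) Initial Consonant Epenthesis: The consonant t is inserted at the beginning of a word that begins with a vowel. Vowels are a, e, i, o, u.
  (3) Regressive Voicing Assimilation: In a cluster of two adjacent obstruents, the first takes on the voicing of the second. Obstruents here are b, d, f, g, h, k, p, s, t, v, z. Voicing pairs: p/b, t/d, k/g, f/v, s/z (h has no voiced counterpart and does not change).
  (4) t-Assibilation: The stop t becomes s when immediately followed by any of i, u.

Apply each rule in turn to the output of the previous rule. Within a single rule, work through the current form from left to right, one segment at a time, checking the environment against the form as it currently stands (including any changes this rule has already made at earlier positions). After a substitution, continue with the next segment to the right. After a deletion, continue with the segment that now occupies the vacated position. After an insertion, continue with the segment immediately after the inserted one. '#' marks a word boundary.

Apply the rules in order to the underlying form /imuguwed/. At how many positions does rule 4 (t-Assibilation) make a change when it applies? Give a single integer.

1

(1) Medial Vowel Deletion: [imuguwed] → [imgwed]
(2) Initial Consonant Epenthesis: [imgwed] → [timgwed]
(3) Regressive Voicing Assimilation: no change — [timgwed]
(4) t-Assibilation: [timgwed] → [simgwed]
Rule 4 changed 1 position(s).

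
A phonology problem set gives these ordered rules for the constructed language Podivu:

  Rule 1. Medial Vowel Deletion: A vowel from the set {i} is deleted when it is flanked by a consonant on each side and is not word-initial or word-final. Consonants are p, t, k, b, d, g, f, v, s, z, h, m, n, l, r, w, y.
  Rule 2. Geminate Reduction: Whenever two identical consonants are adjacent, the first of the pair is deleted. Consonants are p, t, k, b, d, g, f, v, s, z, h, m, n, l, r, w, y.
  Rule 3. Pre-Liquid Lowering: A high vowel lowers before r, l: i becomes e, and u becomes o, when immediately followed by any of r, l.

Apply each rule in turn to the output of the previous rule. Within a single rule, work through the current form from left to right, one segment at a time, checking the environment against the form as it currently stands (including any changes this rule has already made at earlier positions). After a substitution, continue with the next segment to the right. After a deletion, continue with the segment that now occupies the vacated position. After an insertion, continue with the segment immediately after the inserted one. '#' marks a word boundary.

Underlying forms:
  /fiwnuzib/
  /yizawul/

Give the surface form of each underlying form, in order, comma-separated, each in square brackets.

[fwnuzb], [yzawol]

/fiwnuzib/:
  Rule 1 Medial Vowel Deletion: [fiwnuzib] → [fwnuzb]
  Rule 2 Geminate Reduction: no change — [fwnuzb]
  Rule 3 Pre-Liquid Lowering: no change — [fwnuzb]
/yizawul/:
  Rule 1 Medial Vowel Deletion: [yizawul] → [yzawul]
  Rule 2 Geminate Reduction: no change — [yzawul]
  Rule 3 Pre-Liquid Lowering: [yzawul] → [yzawol]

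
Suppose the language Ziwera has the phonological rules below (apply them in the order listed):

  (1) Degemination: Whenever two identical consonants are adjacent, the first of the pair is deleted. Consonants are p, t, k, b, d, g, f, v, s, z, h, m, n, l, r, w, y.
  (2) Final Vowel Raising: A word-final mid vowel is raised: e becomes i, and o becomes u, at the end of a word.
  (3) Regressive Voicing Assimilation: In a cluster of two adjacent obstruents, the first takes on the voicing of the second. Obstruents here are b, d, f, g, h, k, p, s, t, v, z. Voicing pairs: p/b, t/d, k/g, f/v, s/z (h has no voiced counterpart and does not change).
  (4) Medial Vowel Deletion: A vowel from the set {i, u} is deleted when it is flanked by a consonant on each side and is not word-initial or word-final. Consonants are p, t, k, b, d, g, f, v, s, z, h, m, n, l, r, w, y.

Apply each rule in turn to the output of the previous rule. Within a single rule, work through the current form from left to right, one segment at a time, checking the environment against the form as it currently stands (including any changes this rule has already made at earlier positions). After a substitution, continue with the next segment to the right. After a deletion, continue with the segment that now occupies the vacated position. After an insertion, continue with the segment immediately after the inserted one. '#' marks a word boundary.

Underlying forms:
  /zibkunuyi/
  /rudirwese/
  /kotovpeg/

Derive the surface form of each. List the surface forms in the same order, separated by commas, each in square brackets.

[zpknyi], [rdrwesi], [kotofpeg]

/zibkunuyi/:
  (1) Degemination: no change — [zibkunuyi]
  (2) Final Vowel Raising: no change — [zibkunuyi]
  (3) Regressive Voicing Assimilation: [zibkunuyi] → [zipkunuyi]
  (4) Medial Vowel Deletion: [zipkunuyi] → [zpknyi]
/rudirwese/:
  (1) Degemination: no change — [rudirwese]
  (2) Final Vowel Raising: [rudirwese] → [rudirwesi]
  (3) Regressive Voicing Assimilation: no change — [rudirwesi]
  (4) Medial Vowel Deletion: [rudirwesi] → [rdrwesi]
/kotovpeg/:
  (1) Degemination: no change — [kotovpeg]
  (2) Final Vowel Raising: no change — [kotovpeg]
  (3) Regressive Voicing Assimilation: [kotovpeg] → [kotofpeg]
  (4) Medial Vowel Deletion: no change — [kotofpeg]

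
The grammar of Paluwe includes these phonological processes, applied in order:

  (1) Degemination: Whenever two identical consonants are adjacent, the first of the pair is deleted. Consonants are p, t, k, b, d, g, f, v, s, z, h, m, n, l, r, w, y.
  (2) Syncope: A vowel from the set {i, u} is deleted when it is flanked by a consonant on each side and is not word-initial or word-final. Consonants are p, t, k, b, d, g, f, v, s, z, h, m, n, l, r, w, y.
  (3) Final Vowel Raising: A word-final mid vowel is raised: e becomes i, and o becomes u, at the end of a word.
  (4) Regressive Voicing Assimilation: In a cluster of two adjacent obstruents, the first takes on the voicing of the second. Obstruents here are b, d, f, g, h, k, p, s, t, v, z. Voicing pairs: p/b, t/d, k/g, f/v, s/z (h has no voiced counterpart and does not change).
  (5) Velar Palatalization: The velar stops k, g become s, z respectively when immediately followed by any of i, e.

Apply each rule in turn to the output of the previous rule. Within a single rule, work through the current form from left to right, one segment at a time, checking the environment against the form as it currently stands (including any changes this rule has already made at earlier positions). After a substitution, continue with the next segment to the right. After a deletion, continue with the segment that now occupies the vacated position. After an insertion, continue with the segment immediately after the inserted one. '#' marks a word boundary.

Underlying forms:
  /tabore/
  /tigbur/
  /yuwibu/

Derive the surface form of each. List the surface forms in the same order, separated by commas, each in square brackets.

/tabore/:
  (1) Degemination: no change — [tabore]
  (2) Syncope: no change — [tabore]
  (3) Final Vowel Raising: [tabore] → [tabori]
  (4) Regressive Voicing Assimilation: no change — [tabori]
  (5) Velar Palatalization: no change — [tabori]
/tigbur/:
  (1) Degemination: no change — [tigbur]
  (2) Syncope: [tigbur] → [tgbr]
  (3) Final Vowel Raising: no change — [tgbr]
  (4) Regressive Voicing Assimilation: [tgbr] → [dgbr]
  (5) Velar Palatalization: no change — [dgbr]
/yuwibu/:
  (1) Degemination: no change — [yuwibu]
  (2) Syncope: [yuwibu] → [ywbu]
  (3) Final Vowel Raising: no change — [ywbu]
  (4) Regressive Voicing Assimilation: no change — [ywbu]
  (5) Velar Palatalization: no change — [ywbu]

[tabori], [dgbr], [ywbu]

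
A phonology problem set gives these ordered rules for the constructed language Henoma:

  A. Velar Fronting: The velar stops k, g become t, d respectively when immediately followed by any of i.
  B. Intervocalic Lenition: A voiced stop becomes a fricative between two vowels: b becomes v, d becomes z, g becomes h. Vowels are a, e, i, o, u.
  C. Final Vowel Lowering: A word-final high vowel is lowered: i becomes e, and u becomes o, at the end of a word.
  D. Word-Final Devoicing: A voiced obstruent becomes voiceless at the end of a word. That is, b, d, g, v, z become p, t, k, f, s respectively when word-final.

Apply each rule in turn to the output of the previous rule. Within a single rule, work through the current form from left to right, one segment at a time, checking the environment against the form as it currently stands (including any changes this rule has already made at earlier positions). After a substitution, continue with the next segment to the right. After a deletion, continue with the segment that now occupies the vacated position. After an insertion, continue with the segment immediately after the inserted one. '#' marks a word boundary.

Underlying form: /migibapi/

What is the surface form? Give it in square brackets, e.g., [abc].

A Velar Fronting: [migibapi] → [midibapi]
B Intervocalic Lenition: [midibapi] → [mizivapi]
C Final Vowel Lowering: [mizivapi] → [mizivape]
D Word-Final Devoicing: no change — [mizivape]

[mizivape]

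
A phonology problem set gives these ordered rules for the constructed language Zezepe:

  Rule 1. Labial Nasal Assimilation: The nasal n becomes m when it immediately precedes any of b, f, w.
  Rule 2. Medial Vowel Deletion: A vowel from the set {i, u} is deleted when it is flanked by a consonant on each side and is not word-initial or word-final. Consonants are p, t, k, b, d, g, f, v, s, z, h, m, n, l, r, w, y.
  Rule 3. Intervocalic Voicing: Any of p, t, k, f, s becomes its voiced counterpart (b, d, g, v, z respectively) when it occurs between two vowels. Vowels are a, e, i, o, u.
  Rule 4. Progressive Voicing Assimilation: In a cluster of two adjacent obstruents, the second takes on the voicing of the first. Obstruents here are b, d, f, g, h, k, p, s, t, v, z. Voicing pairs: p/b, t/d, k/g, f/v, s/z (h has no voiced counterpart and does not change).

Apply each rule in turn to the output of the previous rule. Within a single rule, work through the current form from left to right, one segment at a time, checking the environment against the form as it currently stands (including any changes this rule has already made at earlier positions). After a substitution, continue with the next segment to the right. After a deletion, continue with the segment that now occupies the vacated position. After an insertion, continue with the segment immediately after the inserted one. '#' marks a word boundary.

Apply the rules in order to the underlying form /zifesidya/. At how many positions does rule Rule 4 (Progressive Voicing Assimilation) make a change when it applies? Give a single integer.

2

Rule 1 Labial Nasal Assimilation: no change — [zifesidya]
Rule 2 Medial Vowel Deletion: [zifesidya] → [zfesdya]
Rule 3 Intervocalic Voicing: no change — [zfesdya]
Rule 4 Progressive Voicing Assimilation: [zfesdya] → [zvestya]
Rule Rule 4 changed 2 position(s).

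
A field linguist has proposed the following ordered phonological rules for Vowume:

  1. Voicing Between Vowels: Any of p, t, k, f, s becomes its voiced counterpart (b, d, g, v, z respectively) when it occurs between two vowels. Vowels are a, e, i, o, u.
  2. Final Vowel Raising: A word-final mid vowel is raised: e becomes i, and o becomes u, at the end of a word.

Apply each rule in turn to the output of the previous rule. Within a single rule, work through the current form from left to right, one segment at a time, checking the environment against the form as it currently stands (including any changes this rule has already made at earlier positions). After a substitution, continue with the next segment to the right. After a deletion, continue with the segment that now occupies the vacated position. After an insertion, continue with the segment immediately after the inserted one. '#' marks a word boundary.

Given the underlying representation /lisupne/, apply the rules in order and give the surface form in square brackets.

1 Voicing Between Vowels: [lisupne] → [lizupne]
2 Final Vowel Raising: [lizupne] → [lizupni]

[lizupni]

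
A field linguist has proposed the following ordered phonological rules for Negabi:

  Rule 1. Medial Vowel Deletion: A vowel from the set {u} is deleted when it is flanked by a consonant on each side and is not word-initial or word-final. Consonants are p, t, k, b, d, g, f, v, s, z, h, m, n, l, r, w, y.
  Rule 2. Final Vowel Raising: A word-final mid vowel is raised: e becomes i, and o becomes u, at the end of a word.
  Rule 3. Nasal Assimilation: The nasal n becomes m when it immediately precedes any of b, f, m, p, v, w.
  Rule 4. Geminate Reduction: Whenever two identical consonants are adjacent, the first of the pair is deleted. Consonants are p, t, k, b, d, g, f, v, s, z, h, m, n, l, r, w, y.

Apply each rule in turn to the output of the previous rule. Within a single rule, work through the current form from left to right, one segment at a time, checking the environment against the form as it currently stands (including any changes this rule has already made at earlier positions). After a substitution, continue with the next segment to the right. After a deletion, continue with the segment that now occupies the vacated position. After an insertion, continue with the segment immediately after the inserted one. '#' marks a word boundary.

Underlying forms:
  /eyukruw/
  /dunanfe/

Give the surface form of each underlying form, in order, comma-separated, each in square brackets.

/eyukruw/:
  Rule 1 Medial Vowel Deletion: [eyukruw] → [eykrw]
  Rule 2 Final Vowel Raising: no change — [eykrw]
  Rule 3 Nasal Assimilation: no change — [eykrw]
  Rule 4 Geminate Reduction: no change — [eykrw]
/dunanfe/:
  Rule 1 Medial Vowel Deletion: [dunanfe] → [dnanfe]
  Rule 2 Final Vowel Raising: [dnanfe] → [dnanfi]
  Rule 3 Nasal Assimilation: [dnanfi] → [dnamfi]
  Rule 4 Geminate Reduction: no change — [dnamfi]

[eykrw], [dnamfi]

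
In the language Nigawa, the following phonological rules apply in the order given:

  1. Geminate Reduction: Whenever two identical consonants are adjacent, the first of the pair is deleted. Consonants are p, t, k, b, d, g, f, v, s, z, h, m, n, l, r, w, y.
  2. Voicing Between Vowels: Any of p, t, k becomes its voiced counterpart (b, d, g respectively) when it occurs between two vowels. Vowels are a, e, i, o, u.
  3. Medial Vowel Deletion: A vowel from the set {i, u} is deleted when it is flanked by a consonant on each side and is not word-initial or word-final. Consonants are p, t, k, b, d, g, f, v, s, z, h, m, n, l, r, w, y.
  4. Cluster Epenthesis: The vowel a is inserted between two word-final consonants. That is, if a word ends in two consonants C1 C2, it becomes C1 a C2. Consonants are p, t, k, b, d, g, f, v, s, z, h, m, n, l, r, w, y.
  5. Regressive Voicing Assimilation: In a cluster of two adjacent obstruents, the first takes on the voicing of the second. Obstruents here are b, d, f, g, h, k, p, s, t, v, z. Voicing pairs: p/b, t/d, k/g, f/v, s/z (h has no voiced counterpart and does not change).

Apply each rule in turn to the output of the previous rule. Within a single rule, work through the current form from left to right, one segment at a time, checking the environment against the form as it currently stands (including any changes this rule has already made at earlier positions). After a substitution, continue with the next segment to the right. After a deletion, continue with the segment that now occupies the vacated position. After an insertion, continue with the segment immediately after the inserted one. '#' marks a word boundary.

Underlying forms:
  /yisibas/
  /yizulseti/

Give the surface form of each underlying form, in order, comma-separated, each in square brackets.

/yisibas/:
  1 Geminate Reduction: no change — [yisibas]
  2 Voicing Between Vowels: no change — [yisibas]
  3 Medial Vowel Deletion: [yisibas] → [ysbas]
  4 Cluster Epenthesis: no change — [ysbas]
  5 Regressive Voicing Assimilation: [ysbas] → [yzbas]
/yizulseti/:
  1 Geminate Reduction: no change — [yizulseti]
  2 Voicing Between Vowels: [yizulseti] → [yizulsedi]
  3 Medial Vowel Deletion: [yizulsedi] → [yzlsedi]
  4 Cluster Epenthesis: no change — [yzlsedi]
  5 Regressive Voicing Assimilation: no change — [yzlsedi]

[yzbas], [yzlsedi]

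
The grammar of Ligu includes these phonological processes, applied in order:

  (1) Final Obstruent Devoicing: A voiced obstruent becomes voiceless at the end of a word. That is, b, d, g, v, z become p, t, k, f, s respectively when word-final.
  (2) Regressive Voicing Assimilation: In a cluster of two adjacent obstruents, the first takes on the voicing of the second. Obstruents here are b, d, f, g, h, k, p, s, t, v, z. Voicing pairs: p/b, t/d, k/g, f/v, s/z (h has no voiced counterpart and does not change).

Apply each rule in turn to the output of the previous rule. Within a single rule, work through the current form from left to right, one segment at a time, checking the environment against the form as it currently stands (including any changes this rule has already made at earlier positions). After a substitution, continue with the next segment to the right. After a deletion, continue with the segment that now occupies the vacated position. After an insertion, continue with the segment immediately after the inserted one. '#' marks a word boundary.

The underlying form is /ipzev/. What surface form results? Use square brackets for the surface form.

[ibzef]

(1) Final Obstruent Devoicing: [ipzev] → [ipzef]
(2) Regressive Voicing Assimilation: [ipzef] → [ibzef]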